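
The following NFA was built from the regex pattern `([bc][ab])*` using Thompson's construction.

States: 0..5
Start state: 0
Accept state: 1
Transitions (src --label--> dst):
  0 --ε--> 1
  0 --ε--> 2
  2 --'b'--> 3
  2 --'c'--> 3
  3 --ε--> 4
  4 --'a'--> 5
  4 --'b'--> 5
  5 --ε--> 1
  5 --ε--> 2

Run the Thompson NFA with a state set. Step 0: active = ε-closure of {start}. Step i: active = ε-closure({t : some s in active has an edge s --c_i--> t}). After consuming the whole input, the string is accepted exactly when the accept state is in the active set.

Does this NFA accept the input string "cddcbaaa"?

Answer: REJECT

Derivation:
S₀ = ε-closure({0}) = {0,1,2}
'c' @ 1: {3,4}
'd' @ 2: {}  — state set empty
rest 'dcbaaa' ignored (set empty)
after full input: {}  (accept=1 not in)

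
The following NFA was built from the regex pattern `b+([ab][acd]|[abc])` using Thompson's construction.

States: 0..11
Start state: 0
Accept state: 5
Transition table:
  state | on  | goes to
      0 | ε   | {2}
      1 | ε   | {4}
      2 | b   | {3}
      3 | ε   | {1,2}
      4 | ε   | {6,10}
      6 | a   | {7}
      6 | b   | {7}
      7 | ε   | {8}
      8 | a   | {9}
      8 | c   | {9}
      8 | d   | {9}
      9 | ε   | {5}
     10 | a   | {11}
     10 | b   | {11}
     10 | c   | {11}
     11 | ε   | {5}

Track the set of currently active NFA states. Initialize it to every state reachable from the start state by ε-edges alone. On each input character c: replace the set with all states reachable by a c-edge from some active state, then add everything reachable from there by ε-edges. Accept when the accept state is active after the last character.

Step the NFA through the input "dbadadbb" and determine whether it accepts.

Answer: REJECT

Trace:
initial (ε-close {0}): {0,2}
'd' @ 1: {}  — state set empty
rest 'badadbb' ignored (set empty)
end set {} — state 5 not in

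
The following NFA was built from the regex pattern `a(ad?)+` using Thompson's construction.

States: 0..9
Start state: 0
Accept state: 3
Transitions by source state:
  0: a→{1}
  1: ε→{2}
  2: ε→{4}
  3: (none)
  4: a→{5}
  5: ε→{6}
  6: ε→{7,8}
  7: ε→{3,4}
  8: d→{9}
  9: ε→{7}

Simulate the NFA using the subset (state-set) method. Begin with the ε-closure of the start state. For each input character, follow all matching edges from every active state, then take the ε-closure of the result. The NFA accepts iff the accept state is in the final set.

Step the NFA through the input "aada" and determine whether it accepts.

initial (ε-close {0}): {0}
'a' @ 1: {1,2,4}
'a' @ 2: {3,4,5,6,7,8}  ✓accept
'd' @ 3: {3,4,7,9}  ✓accept
'a' @ 4: {3,4,5,6,7,8}  ✓accept
final: {3,4,5,6,7,8}; accept 3 in set

Answer: ACCEPT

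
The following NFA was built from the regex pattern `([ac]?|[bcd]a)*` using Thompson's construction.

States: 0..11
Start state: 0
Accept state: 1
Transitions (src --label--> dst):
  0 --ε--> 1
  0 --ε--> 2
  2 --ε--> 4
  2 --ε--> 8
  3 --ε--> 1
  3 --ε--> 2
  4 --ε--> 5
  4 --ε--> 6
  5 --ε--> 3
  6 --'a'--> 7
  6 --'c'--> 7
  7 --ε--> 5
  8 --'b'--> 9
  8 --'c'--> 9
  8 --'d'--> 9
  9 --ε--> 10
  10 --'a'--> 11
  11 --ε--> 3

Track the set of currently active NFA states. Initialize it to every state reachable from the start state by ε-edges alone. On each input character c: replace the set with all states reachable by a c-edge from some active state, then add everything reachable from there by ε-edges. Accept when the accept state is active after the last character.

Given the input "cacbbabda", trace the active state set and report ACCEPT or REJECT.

initial (ε-close {0}): {0,1,2,3,4,5,6,8}
'c' @ 1: {1,2,3,4,5,6,7,8,9,10}  (accept∈set)
'a' @ 2: {1,2,3,4,5,6,7,8,11}  (accept∈set)
'c' @ 3: {1,2,3,4,5,6,7,8,9,10}  (accept∈set)
'b' @ 4: {9,10}
'b' @ 5: {}  — no active states
rest 'abda' ignored (set empty)
end set {} — state 1 not in

Answer: REJECT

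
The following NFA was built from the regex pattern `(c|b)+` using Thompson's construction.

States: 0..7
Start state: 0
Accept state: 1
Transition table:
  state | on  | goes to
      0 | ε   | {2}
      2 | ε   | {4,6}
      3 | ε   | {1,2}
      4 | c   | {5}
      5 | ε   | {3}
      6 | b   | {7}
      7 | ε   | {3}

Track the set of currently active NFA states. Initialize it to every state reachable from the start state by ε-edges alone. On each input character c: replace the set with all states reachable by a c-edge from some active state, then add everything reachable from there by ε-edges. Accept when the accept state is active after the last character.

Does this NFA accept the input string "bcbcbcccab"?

Answer: REJECT

Steps:
initial (ε-close {0}): {0,2,4,6}
'b' @ 1: {1,2,3,4,6,7}  (accept∈set)
'c' @ 2: {1,2,3,4,5,6}  (accept∈set)
'b' @ 3: {1,2,3,4,6,7}  (accept∈set)
'c' @ 4: {1,2,3,4,5,6}  (accept∈set)
'b' @ 5: {1,2,3,4,6,7}  (accept∈set)
'c' @ 6: {1,2,3,4,5,6}  (accept∈set)
'c' @ 7: {1,2,3,4,5,6}  (accept∈set)
'c' @ 8: {1,2,3,4,5,6}  (accept∈set)
'a' @ 9: {}  — state set empty
rest 'b' ignored (set empty)
after full input: {}  (accept=1 not in)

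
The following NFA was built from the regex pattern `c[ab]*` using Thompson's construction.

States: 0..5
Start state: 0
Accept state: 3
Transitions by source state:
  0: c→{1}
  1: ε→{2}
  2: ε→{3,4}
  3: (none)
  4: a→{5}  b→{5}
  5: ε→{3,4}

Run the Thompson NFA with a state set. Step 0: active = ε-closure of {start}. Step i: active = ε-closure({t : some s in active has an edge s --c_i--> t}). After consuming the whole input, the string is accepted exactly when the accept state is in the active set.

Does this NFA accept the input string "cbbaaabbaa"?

start: ε-closure({0}) = {0}
'c' @ 1: {1,2,3,4}  [accepting]
'b' @ 2: {3,4,5}  [accepting]
'b' @ 3: {3,4,5}  [accepting]
'a' @ 4: {3,4,5}  [accepting]
'a' @ 5: {3,4,5}  [accepting]
'a' @ 6: {3,4,5}  [accepting]
'b' @ 7: {3,4,5}  [accepting]
'b' @ 8: {3,4,5}  [accepting]
'a' @ 9: {3,4,5}  [accepting]
'a' @ 10: {3,4,5}  [accepting]
final: {3,4,5}; accept 3 in set

Answer: ACCEPT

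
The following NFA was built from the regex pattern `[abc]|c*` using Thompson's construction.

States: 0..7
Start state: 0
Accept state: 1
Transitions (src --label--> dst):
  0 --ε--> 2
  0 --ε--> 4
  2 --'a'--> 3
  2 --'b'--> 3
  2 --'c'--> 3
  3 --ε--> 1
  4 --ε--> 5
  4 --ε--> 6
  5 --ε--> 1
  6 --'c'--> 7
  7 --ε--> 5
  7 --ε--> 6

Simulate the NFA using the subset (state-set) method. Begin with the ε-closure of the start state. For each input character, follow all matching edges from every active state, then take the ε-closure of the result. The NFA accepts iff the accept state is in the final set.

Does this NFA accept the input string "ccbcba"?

Answer: REJECT

Steps:
initial (ε-close {0}): {0,1,2,4,5,6}
'c' @ 1: {1,3,5,6,7}  ✓accept
'c' @ 2: {1,5,6,7}  ✓accept
'b' @ 3: {}  — dead — no transitions
rest 'cba' ignored (set empty)
after full input: {}  (accept=1 not in)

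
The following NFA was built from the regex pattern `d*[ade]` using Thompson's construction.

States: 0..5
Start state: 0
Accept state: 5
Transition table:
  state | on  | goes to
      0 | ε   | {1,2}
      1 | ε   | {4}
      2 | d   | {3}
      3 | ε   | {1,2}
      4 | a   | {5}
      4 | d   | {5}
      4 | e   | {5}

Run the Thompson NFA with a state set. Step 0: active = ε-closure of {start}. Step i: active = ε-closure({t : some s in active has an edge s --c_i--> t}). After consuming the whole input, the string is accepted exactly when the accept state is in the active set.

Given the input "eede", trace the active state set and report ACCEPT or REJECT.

Answer: REJECT

Steps:
start: ε-closure({0}) = {0,1,2,4}
'e' @ 1: {5}  [accepting]
'e' @ 2: {}  — state set empty
rest 'de' ignored (set empty)
final: {}; accept 5 not in set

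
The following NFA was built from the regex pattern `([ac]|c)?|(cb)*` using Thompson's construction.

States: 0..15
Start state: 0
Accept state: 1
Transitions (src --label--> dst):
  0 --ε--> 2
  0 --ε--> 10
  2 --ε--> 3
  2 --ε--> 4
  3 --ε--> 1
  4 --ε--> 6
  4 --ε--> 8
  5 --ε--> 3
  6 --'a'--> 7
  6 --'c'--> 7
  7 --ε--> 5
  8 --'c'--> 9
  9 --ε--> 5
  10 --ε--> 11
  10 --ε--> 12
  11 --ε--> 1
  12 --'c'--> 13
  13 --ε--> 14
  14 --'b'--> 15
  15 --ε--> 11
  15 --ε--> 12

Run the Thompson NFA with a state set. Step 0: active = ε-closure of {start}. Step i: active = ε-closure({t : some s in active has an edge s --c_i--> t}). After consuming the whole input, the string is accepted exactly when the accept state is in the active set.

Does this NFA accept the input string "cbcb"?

Answer: ACCEPT

Derivation:
S₀ = ε-closure({0}) = {0,1,2,3,4,6,8,10,11,12}
'c' @ 1: {1,3,5,7,9,13,14}  (accept∈set)
'b' @ 2: {1,11,12,15}  (accept∈set)
'c' @ 3: {13,14}
'b' @ 4: {1,11,12,15}  (accept∈set)
final: {1,11,12,15}; accept 1 in set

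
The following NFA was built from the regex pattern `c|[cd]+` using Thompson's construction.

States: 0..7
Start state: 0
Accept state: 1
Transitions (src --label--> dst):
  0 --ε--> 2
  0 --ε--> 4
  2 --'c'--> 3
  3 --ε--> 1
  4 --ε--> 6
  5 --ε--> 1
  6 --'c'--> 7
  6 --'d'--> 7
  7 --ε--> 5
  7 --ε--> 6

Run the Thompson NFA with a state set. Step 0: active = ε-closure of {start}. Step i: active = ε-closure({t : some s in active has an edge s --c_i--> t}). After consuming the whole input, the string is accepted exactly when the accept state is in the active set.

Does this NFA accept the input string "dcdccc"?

Answer: ACCEPT

Trace:
start: ε-closure({0}) = {0,2,4,6}
'd' @ 1: {1,5,6,7}  [accepting]
'c' @ 2: {1,5,6,7}  [accepting]
'd' @ 3: {1,5,6,7}  [accepting]
'c' @ 4: {1,5,6,7}  [accepting]
'c' @ 5: {1,5,6,7}  [accepting]
'c' @ 6: {1,5,6,7}  [accepting]
after full input: {1,5,6,7}  (accept=1 in)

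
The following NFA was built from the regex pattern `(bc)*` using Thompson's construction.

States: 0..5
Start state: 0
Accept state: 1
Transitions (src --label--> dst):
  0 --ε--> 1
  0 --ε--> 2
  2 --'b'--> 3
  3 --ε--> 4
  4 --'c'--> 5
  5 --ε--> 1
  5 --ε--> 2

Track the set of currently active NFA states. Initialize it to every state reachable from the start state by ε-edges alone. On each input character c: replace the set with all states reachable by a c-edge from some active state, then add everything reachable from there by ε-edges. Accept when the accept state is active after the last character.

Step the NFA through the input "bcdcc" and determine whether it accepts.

S₀ = ε-closure({0}) = {0,1,2}
'b' @ 1: {3,4}
'c' @ 2: {1,2,5}  [accepting]
'd' @ 3: {}  — dead — no transitions
rest 'cc' ignored (set empty)
after full input: {}  (accept=1 not in)

Answer: REJECT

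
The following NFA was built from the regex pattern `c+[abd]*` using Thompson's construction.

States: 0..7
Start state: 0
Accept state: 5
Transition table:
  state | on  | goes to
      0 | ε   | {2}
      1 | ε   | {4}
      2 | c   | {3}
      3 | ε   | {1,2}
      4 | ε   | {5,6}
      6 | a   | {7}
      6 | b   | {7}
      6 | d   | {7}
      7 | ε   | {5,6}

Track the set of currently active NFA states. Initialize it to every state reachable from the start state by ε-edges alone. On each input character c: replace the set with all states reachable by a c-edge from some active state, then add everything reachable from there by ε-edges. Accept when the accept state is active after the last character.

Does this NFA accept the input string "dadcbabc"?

S₀ = ε-closure({0}) = {0,2}
'd' @ 1: {}  — no active states
rest 'adcbabc' ignored (set empty)
end set {} — state 5 not in

Answer: REJECT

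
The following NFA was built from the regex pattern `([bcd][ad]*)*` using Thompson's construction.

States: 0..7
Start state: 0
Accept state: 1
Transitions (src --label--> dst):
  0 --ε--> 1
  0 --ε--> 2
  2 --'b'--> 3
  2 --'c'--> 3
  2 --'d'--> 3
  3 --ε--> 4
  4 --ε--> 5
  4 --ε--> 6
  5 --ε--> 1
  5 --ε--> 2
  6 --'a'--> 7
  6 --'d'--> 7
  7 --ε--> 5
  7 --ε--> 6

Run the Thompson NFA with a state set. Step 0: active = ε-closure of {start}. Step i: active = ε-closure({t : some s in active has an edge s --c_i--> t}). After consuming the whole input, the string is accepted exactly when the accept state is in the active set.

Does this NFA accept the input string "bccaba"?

Answer: ACCEPT

Steps:
initial (ε-close {0}): {0,1,2}
'b' @ 1: {1,2,3,4,5,6}  [accepting]
'c' @ 2: {1,2,3,4,5,6}  [accepting]
'c' @ 3: {1,2,3,4,5,6}  [accepting]
'a' @ 4: {1,2,5,6,7}  [accepting]
'b' @ 5: {1,2,3,4,5,6}  [accepting]
'a' @ 6: {1,2,5,6,7}  [accepting]
final: {1,2,5,6,7}; accept 1 in set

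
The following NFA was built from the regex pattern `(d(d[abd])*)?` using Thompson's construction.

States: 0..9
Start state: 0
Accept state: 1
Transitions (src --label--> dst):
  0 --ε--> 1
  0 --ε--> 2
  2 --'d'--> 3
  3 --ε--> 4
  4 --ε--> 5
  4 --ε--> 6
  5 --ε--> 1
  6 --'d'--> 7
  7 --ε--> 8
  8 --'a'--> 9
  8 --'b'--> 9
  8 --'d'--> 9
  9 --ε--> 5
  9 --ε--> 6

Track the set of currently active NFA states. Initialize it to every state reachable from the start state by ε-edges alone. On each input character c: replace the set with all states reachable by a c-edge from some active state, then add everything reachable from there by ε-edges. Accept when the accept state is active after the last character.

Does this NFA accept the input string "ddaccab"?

initial (ε-close {0}): {0,1,2}
'd' @ 1: {1,3,4,5,6}  (accept∈set)
'd' @ 2: {7,8}
'a' @ 3: {1,5,6,9}  (accept∈set)
'c' @ 4: {}  — dead — no transitions
rest 'cab' ignored (set empty)
after full input: {}  (accept=1 not in)

Answer: REJECT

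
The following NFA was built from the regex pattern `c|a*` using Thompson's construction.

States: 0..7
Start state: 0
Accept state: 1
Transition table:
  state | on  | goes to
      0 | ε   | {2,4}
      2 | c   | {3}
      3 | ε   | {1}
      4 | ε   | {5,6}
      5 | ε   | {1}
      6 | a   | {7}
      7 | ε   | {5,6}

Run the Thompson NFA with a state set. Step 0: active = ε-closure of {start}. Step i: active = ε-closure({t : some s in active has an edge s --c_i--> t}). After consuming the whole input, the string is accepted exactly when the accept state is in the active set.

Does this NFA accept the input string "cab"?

Answer: REJECT

Trace:
start: ε-closure({0}) = {0,1,2,4,5,6}
'c' @ 1: {1,3}  [accepting]
'a' @ 2: {}  — no active states
rest 'b' ignored (set empty)
end set {} — state 1 not in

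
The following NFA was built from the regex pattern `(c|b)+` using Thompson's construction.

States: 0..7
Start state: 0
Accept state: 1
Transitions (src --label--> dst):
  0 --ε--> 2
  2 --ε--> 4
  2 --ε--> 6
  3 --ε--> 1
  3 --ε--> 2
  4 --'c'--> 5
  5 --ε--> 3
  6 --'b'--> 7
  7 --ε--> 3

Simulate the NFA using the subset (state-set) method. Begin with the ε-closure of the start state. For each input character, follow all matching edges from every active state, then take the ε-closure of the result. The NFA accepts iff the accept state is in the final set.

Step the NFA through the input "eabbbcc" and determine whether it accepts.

start: ε-closure({0}) = {0,2,4,6}
'e' @ 1: {}  — dead — no transitions
rest 'abbbcc' ignored (set empty)
after full input: {}  (accept=1 not in)

Answer: REJECT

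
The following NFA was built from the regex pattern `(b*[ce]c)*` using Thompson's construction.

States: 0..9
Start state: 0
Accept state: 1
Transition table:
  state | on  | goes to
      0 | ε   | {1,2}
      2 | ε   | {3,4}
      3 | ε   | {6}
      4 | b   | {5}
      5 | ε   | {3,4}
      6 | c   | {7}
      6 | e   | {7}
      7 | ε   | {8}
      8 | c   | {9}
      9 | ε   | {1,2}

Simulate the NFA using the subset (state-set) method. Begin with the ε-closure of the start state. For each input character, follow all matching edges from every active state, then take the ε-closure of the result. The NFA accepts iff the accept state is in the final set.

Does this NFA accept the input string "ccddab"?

initial (ε-close {0}): {0,1,2,3,4,6}
'c' @ 1: {7,8}
'c' @ 2: {1,2,3,4,6,9}  ✓accept
'd' @ 3: {}  — dead — no transitions
rest 'dab' ignored (set empty)
end set {} — state 1 not in

Answer: REJECT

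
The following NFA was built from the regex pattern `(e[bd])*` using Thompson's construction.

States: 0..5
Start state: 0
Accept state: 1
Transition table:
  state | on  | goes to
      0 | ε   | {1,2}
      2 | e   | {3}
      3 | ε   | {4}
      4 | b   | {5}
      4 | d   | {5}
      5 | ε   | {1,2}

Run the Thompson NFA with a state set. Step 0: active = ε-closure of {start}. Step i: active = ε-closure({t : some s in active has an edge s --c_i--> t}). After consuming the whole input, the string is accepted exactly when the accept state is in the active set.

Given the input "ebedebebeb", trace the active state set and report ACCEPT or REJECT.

Answer: ACCEPT

Trace:
initial (ε-close {0}): {0,1,2}
'e' @ 1: {3,4}
'b' @ 2: {1,2,5}  (accept∈set)
'e' @ 3: {3,4}
'd' @ 4: {1,2,5}  (accept∈set)
'e' @ 5: {3,4}
'b' @ 6: {1,2,5}  (accept∈set)
'e' @ 7: {3,4}
'b' @ 8: {1,2,5}  (accept∈set)
'e' @ 9: {3,4}
'b' @ 10: {1,2,5}  (accept∈set)
final: {1,2,5}; accept 1 in set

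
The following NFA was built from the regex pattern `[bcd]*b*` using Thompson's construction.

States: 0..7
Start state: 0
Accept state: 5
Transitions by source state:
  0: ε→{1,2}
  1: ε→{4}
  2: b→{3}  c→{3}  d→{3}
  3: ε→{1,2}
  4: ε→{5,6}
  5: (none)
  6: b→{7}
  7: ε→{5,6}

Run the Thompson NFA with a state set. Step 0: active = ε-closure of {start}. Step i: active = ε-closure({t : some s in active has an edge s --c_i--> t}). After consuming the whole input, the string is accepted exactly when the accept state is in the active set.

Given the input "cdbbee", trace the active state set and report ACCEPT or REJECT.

start: ε-closure({0}) = {0,1,2,4,5,6}
'c' @ 1: {1,2,3,4,5,6}  ✓accept
'd' @ 2: {1,2,3,4,5,6}  ✓accept
'b' @ 3: {1,2,3,4,5,6,7}  ✓accept
'b' @ 4: {1,2,3,4,5,6,7}  ✓accept
'e' @ 5: {}  — dead — no transitions
rest 'e' ignored (set empty)
after full input: {}  (accept=5 not in)

Answer: REJECT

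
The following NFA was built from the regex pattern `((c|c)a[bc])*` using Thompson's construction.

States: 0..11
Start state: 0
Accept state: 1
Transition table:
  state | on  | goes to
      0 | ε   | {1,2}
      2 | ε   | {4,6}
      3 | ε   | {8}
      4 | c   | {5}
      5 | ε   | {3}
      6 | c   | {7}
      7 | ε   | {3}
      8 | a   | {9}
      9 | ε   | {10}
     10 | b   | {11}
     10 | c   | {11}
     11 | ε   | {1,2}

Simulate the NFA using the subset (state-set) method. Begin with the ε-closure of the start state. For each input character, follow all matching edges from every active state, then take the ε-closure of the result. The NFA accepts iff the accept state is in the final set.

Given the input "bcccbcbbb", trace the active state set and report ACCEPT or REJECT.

initial (ε-close {0}): {0,1,2,4,6}
'b' @ 1: {}  — no active states
rest 'cccbcbbb' ignored (set empty)
after full input: {}  (accept=1 not in)

Answer: REJECT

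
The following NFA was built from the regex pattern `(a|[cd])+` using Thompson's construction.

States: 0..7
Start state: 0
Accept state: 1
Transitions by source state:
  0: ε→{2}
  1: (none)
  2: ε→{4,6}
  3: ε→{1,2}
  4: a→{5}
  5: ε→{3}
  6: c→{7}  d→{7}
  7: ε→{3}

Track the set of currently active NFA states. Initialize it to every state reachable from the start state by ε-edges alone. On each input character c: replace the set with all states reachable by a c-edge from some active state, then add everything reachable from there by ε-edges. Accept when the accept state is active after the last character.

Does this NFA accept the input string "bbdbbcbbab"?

Answer: REJECT

Trace:
initial (ε-close {0}): {0,2,4,6}
'b' @ 1: {}  — dead — no transitions
rest 'bdbbcbbab' ignored (set empty)
final: {}; accept 1 not in set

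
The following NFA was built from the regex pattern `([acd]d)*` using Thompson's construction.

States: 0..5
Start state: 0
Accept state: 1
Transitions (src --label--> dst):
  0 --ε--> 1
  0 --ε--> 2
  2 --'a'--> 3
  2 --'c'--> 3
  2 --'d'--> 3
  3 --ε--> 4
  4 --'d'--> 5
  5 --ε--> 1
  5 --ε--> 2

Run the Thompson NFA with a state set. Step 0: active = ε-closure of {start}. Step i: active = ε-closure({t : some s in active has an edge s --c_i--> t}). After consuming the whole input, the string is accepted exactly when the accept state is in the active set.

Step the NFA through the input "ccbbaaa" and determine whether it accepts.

S₀ = ε-closure({0}) = {0,1,2}
'c' @ 1: {3,4}
'c' @ 2: {}  — dead — no transitions
rest 'bbaaa' ignored (set empty)
final: {}; accept 1 not in set

Answer: REJECT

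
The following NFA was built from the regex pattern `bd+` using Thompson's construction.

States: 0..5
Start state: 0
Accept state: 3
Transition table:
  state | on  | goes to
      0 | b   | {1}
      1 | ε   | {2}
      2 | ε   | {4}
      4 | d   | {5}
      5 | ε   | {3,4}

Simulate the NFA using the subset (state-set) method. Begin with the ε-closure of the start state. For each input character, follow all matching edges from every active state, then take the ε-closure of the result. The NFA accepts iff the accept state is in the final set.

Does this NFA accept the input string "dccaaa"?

Answer: REJECT

Trace:
start: ε-closure({0}) = {0}
'd' @ 1: {}  — state set empty
rest 'ccaaa' ignored (set empty)
end set {} — state 3 not in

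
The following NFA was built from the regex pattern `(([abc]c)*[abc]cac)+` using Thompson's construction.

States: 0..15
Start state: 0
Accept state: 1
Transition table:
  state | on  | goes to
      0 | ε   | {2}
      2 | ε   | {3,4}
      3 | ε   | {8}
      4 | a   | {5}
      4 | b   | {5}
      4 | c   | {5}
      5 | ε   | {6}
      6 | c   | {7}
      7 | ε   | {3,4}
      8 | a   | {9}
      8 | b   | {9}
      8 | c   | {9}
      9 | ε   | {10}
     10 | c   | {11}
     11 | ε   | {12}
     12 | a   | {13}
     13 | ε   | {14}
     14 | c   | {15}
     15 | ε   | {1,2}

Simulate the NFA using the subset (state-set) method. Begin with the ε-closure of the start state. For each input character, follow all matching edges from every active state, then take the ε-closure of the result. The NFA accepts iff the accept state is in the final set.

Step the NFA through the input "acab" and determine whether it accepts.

initial (ε-close {0}): {0,2,3,4,8}
'a' @ 1: {5,6,9,10}
'c' @ 2: {3,4,7,8,11,12}
'a' @ 3: {5,6,9,10,13,14}
'b' @ 4: {}  — dead — no transitions
after full input: {}  (accept=1 not in)

Answer: REJECT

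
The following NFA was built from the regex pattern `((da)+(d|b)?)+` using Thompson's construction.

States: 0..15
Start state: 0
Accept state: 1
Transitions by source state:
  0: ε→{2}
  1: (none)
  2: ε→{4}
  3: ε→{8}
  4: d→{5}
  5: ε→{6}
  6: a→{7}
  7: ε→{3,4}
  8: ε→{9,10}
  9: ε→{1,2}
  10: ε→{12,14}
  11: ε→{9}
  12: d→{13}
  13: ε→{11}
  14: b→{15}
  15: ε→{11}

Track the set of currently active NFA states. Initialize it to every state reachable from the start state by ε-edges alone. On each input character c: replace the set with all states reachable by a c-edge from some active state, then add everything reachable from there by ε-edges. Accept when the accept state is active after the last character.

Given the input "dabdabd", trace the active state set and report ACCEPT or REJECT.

S₀ = ε-closure({0}) = {0,2,4}
'd' @ 1: {5,6}
'a' @ 2: {1,2,3,4,7,8,9,10,12,14}  (accept∈set)
'b' @ 3: {1,2,4,9,11,15}  (accept∈set)
'd' @ 4: {5,6}
'a' @ 5: {1,2,3,4,7,8,9,10,12,14}  (accept∈set)
'b' @ 6: {1,2,4,9,11,15}  (accept∈set)
'd' @ 7: {5,6}
after full input: {5,6}  (accept=1 not in)

Answer: REJECT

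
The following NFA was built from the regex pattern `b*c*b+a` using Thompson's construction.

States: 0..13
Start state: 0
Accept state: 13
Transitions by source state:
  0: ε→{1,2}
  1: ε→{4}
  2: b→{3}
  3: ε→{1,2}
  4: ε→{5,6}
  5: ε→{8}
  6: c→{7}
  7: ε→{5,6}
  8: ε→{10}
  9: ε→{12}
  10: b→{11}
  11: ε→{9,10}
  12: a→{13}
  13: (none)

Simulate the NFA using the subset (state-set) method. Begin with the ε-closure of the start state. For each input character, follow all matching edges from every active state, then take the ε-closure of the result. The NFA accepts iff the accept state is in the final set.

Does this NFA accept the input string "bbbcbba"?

Answer: ACCEPT

Steps:
initial (ε-close {0}): {0,1,2,4,5,6,8,10}
'b' @ 1: {1,2,3,4,5,6,8,9,10,11,12}
'b' @ 2: {1,2,3,4,5,6,8,9,10,11,12}
'b' @ 3: {1,2,3,4,5,6,8,9,10,11,12}
'c' @ 4: {5,6,7,8,10}
'b' @ 5: {9,10,11,12}
'b' @ 6: {9,10,11,12}
'a' @ 7: {13}  ✓accept
after full input: {13}  (accept=13 in)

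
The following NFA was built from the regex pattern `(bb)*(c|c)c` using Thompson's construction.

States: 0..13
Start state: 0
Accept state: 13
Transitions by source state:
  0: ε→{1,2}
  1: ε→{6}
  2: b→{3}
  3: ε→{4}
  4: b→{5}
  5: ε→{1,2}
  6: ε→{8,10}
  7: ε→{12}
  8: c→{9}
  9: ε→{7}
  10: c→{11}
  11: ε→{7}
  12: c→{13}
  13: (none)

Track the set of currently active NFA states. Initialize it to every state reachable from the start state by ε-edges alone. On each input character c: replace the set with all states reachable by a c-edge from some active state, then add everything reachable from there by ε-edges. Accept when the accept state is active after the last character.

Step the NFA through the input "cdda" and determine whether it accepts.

S₀ = ε-closure({0}) = {0,1,2,6,8,10}
'c' @ 1: {7,9,11,12}
'd' @ 2: {}  — no active states
rest 'da' ignored (set empty)
final: {}; accept 13 not in set

Answer: REJECT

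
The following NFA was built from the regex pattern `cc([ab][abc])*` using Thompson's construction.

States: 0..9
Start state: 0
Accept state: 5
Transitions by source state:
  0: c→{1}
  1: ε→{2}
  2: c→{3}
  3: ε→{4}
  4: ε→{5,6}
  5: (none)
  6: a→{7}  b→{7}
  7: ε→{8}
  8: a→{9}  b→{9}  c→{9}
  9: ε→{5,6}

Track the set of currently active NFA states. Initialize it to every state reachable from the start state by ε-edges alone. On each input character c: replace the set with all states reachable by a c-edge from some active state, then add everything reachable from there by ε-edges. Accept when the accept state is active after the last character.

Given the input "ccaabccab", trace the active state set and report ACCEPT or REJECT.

S₀ = ε-closure({0}) = {0}
'c' @ 1: {1,2}
'c' @ 2: {3,4,5,6}  ✓accept
'a' @ 3: {7,8}
'a' @ 4: {5,6,9}  ✓accept
'b' @ 5: {7,8}
'c' @ 6: {5,6,9}  ✓accept
'c' @ 7: {}  — dead — no transitions
rest 'ab' ignored (set empty)
after full input: {}  (accept=5 not in)

Answer: REJECT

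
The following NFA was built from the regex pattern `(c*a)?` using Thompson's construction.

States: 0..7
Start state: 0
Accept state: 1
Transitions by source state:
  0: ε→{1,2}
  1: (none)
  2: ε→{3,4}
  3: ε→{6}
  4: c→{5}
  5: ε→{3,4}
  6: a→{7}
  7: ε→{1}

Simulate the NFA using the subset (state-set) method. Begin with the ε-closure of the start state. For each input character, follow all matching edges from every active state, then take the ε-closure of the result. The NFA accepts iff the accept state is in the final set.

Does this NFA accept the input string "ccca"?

initial (ε-close {0}): {0,1,2,3,4,6}
'c' @ 1: {3,4,5,6}
'c' @ 2: {3,4,5,6}
'c' @ 3: {3,4,5,6}
'a' @ 4: {1,7}  ✓accept
after full input: {1,7}  (accept=1 in)

Answer: ACCEPT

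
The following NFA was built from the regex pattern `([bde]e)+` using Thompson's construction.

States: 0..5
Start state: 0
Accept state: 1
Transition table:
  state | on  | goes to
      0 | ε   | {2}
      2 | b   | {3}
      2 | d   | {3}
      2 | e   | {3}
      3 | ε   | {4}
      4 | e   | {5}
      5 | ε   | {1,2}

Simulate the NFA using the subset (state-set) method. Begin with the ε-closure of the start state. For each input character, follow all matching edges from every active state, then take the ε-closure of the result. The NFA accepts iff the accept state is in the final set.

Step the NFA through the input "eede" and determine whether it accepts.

start: ε-closure({0}) = {0,2}
'e' @ 1: {3,4}
'e' @ 2: {1,2,5}  [accepting]
'd' @ 3: {3,4}
'e' @ 4: {1,2,5}  [accepting]
end set {1,2,5} — state 1 in

Answer: ACCEPT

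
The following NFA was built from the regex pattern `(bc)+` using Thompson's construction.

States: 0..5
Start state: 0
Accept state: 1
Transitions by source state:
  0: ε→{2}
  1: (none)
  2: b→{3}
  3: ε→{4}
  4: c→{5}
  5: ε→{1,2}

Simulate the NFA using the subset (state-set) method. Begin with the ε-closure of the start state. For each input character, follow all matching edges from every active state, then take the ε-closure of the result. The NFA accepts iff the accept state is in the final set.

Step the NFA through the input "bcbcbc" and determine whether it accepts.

Answer: ACCEPT

Trace:
S₀ = ε-closure({0}) = {0,2}
'b' @ 1: {3,4}
'c' @ 2: {1,2,5}  (accept∈set)
'b' @ 3: {3,4}
'c' @ 4: {1,2,5}  (accept∈set)
'b' @ 5: {3,4}
'c' @ 6: {1,2,5}  (accept∈set)
after full input: {1,2,5}  (accept=1 in)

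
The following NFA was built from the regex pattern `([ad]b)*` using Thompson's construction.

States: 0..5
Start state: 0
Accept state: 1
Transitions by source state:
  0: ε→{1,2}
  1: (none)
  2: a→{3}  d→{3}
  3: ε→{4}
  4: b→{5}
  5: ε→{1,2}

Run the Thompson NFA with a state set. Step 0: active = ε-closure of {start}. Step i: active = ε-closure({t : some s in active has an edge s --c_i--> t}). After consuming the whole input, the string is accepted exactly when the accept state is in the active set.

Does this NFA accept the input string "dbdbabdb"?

initial (ε-close {0}): {0,1,2}
'd' @ 1: {3,4}
'b' @ 2: {1,2,5}  ✓accept
'd' @ 3: {3,4}
'b' @ 4: {1,2,5}  ✓accept
'a' @ 5: {3,4}
'b' @ 6: {1,2,5}  ✓accept
'd' @ 7: {3,4}
'b' @ 8: {1,2,5}  ✓accept
after full input: {1,2,5}  (accept=1 in)

Answer: ACCEPT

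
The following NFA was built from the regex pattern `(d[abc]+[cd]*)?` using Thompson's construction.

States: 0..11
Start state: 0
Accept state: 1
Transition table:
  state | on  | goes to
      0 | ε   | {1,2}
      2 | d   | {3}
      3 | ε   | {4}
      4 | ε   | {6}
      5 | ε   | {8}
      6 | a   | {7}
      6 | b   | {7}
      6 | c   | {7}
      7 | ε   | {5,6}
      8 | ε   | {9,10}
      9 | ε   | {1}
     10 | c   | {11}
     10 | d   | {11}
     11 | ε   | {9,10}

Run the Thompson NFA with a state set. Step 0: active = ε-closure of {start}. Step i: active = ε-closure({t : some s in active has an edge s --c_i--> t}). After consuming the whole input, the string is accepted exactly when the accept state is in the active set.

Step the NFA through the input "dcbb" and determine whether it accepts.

Answer: ACCEPT

Steps:
start: ε-closure({0}) = {0,1,2}
'd' @ 1: {3,4,6}
'c' @ 2: {1,5,6,7,8,9,10}  [accepting]
'b' @ 3: {1,5,6,7,8,9,10}  [accepting]
'b' @ 4: {1,5,6,7,8,9,10}  [accepting]
end set {1,5,6,7,8,9,10} — state 1 in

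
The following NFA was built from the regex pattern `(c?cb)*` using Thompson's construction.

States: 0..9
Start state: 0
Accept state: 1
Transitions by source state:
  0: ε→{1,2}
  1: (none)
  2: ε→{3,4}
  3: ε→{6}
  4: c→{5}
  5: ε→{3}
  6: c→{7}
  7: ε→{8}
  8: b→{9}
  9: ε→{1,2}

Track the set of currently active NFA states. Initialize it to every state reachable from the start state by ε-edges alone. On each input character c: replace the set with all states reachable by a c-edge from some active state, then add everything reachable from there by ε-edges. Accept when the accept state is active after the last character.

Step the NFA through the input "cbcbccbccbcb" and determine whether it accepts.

start: ε-closure({0}) = {0,1,2,3,4,6}
'c' @ 1: {3,5,6,7,8}
'b' @ 2: {1,2,3,4,6,9}  [accepting]
'c' @ 3: {3,5,6,7,8}
'b' @ 4: {1,2,3,4,6,9}  [accepting]
'c' @ 5: {3,5,6,7,8}
'c' @ 6: {7,8}
'b' @ 7: {1,2,3,4,6,9}  [accepting]
'c' @ 8: {3,5,6,7,8}
'c' @ 9: {7,8}
'b' @ 10: {1,2,3,4,6,9}  [accepting]
'c' @ 11: {3,5,6,7,8}
'b' @ 12: {1,2,3,4,6,9}  [accepting]
after full input: {1,2,3,4,6,9}  (accept=1 in)

Answer: ACCEPT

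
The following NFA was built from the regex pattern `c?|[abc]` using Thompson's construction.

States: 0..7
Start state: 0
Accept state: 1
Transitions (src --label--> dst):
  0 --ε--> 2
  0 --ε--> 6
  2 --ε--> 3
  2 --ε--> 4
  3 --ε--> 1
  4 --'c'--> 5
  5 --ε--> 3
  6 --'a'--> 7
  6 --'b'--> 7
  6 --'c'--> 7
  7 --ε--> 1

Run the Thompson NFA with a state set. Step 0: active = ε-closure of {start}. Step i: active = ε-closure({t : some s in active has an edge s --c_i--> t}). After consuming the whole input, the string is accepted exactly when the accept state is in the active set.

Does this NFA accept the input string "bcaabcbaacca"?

Answer: REJECT

Steps:
S₀ = ε-closure({0}) = {0,1,2,3,4,6}
'b' @ 1: {1,7}  (accept∈set)
'c' @ 2: {}  — state set empty
rest 'aabcbaacca' ignored (set empty)
after full input: {}  (accept=1 not in)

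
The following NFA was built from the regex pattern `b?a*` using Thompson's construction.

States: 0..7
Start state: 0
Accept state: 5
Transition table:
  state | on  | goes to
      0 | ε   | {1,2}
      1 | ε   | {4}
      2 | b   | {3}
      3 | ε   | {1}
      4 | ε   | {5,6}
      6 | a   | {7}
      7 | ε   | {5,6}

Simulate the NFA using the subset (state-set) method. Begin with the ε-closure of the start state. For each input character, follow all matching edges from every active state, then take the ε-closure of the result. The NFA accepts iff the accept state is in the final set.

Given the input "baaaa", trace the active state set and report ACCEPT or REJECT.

Answer: ACCEPT

Trace:
S₀ = ε-closure({0}) = {0,1,2,4,5,6}
'b' @ 1: {1,3,4,5,6}  [accepting]
'a' @ 2: {5,6,7}  [accepting]
'a' @ 3: {5,6,7}  [accepting]
'a' @ 4: {5,6,7}  [accepting]
'a' @ 5: {5,6,7}  [accepting]
after full input: {5,6,7}  (accept=5 in)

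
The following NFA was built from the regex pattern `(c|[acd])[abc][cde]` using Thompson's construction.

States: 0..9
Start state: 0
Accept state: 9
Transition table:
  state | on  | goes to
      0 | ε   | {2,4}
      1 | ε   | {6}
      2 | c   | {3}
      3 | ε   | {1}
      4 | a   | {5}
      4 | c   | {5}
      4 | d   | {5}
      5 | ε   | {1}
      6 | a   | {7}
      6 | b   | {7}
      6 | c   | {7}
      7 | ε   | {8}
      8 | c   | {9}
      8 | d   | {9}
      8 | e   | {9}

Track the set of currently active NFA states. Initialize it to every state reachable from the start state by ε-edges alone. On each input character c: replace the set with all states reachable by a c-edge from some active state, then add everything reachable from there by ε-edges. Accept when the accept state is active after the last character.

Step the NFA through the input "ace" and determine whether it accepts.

Answer: ACCEPT

Derivation:
initial (ε-close {0}): {0,2,4}
'a' @ 1: {1,5,6}
'c' @ 2: {7,8}
'e' @ 3: {9}  (accept∈set)
final: {9}; accept 9 in set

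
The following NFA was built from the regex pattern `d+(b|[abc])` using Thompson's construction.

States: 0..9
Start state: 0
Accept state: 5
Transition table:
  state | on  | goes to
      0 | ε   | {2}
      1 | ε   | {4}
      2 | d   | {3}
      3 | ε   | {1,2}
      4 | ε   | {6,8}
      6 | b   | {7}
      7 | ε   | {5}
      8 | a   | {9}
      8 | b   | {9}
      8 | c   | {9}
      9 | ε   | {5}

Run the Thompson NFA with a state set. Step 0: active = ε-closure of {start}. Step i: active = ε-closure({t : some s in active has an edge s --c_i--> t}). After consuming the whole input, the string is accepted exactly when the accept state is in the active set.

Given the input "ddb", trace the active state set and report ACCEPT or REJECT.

Answer: ACCEPT

Derivation:
S₀ = ε-closure({0}) = {0,2}
'd' @ 1: {1,2,3,4,6,8}
'd' @ 2: {1,2,3,4,6,8}
'b' @ 3: {5,7,9}  ✓accept
end set {5,7,9} — state 5 in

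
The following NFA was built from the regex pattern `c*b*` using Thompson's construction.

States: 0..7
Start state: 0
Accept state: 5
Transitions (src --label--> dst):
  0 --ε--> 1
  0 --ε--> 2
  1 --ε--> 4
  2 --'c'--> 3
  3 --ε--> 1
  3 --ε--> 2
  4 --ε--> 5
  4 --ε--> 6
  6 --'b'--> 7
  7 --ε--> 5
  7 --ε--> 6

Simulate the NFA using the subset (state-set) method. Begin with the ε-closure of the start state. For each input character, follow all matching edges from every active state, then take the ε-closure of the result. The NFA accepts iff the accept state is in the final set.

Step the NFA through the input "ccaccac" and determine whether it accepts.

Answer: REJECT

Derivation:
initial (ε-close {0}): {0,1,2,4,5,6}
'c' @ 1: {1,2,3,4,5,6}  [accepting]
'c' @ 2: {1,2,3,4,5,6}  [accepting]
'a' @ 3: {}  — state set empty
rest 'ccac' ignored (set empty)
after full input: {}  (accept=5 not in)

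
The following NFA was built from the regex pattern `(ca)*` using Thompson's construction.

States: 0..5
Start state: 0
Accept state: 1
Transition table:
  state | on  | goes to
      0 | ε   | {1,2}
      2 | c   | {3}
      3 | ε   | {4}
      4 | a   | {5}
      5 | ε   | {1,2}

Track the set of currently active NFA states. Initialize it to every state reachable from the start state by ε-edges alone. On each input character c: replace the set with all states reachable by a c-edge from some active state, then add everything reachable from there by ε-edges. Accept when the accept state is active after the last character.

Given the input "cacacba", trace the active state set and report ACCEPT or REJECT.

start: ε-closure({0}) = {0,1,2}
'c' @ 1: {3,4}
'a' @ 2: {1,2,5}  ✓accept
'c' @ 3: {3,4}
'a' @ 4: {1,2,5}  ✓accept
'c' @ 5: {3,4}
'b' @ 6: {}  — state set empty
rest 'a' ignored (set empty)
final: {}; accept 1 not in set

Answer: REJECT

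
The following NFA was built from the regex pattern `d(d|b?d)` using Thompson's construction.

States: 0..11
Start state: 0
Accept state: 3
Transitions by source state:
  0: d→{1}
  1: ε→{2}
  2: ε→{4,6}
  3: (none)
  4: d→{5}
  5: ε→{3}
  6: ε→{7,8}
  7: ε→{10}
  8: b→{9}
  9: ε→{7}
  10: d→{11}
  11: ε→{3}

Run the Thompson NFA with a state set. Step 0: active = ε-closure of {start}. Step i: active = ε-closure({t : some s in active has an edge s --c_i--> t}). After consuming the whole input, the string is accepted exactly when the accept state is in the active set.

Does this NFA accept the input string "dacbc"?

Answer: REJECT

Derivation:
start: ε-closure({0}) = {0}
'd' @ 1: {1,2,4,6,7,8,10}
'a' @ 2: {}  — state set empty
rest 'cbc' ignored (set empty)
end set {} — state 3 not in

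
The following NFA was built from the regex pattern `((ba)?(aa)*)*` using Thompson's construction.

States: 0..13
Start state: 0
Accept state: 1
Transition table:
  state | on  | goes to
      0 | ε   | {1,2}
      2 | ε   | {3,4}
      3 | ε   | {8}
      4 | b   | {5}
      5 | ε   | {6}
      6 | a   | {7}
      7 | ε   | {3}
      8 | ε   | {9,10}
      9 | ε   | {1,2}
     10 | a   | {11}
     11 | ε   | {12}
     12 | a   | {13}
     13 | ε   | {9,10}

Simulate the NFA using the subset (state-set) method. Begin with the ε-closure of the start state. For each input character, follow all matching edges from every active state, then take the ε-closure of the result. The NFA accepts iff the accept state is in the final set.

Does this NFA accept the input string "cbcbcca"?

Answer: REJECT

Derivation:
S₀ = ε-closure({0}) = {0,1,2,3,4,8,9,10}
'c' @ 1: {}  — dead — no transitions
rest 'bcbcca' ignored (set empty)
end set {} — state 1 not in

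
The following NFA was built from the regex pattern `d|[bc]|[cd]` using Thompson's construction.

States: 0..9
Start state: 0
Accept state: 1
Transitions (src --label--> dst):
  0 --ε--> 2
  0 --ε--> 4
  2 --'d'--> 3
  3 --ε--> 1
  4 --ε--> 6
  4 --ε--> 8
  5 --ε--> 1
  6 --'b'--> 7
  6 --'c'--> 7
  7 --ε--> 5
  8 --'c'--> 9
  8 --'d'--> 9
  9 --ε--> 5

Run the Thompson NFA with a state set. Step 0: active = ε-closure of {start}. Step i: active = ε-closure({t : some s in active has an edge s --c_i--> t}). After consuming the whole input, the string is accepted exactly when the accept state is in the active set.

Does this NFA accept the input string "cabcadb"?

start: ε-closure({0}) = {0,2,4,6,8}
'c' @ 1: {1,5,7,9}  (accept∈set)
'a' @ 2: {}  — no active states
rest 'bcadb' ignored (set empty)
final: {}; accept 1 not in set

Answer: REJECT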